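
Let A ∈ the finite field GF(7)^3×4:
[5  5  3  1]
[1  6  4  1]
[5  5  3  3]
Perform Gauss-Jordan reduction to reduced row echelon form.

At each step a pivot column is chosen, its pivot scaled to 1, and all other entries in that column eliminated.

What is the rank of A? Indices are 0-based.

rank = 3

pivot(0,0)=5: scale R0 → (1, 1, 2, 3)
  clear (1,0): R1 −= (1)R0 → (0, 5, 2, 5)
  clear (2,0): R2 −= (5)R0 → (0, 0, 0, 2)
pivot(1,1)=5: scale R1 → (0, 1, 6, 1)
  clear (0,1): R0 −= (1)R1 → (1, 0, 3, 2)
col 2: no nonzero at/below row 2; advance.
pivot(2,3)=2: scale R2 → (0, 0, 0, 1)
  clear (0,3): R0 −= (2)R2 → (1, 0, 3, 0)
  clear (1,3): R1 −= (1)R2 → (0, 1, 6, 0)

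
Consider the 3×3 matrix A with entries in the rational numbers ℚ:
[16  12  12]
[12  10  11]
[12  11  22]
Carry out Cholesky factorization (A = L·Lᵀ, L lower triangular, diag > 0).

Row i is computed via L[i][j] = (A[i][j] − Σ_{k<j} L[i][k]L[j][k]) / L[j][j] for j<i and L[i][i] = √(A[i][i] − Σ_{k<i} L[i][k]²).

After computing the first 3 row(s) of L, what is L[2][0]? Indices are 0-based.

L[2][0] = 3

Step 1: L[0][0] = √(16) = 4.
  L[1][0] = (12) / L[0][0] = 3.
Step 2: L[1][1] = √(1) = 1.
  L[2][0] = (12) / L[0][0] = 3.
  L[2][1] = (2) / L[1][1] = 2.
Step 3: L[2][2] = √(9) = 3.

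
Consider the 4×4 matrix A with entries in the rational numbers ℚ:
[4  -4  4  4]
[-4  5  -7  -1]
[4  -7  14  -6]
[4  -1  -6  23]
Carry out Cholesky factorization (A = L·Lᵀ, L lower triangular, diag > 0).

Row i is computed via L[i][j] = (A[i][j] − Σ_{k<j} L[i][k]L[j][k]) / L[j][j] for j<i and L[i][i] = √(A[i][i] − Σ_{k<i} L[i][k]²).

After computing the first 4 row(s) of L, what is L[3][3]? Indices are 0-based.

L[3][3] = 3

Step 1: L[0][0] = √(4) = 2.
  L[1][0] = (-4) / L[0][0] = -2.
Step 2: L[1][1] = √(1) = 1.
  L[2][0] = (4) / L[0][0] = 2.
  L[2][1] = (-3) / L[1][1] = -3.
Step 3: L[2][2] = √(1) = 1.
  L[3][0] = (4) / L[0][0] = 2.
  L[3][1] = (3) / L[1][1] = 3.
  L[3][2] = (-1) / L[2][2] = -1.
Step 4: L[3][3] = √(9) = 3.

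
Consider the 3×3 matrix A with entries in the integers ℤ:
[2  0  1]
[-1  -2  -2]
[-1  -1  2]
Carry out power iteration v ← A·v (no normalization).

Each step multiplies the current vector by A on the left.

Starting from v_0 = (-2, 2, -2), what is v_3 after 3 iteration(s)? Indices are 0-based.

v_3 = (-36, 4, -2)

v_0 = (-2, 2, -2).
v_1 = A·v_0 = (-6, 2, -4).
v_2 = A·v_1 = (-16, 10, -4).
v_3 = A·v_2 = (-36, 4, -2).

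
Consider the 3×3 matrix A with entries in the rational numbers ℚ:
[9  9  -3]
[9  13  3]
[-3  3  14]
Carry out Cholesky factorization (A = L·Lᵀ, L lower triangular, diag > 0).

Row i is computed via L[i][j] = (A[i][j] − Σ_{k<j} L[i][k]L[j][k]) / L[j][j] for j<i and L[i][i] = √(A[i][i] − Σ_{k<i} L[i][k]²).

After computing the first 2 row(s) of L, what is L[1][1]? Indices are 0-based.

Step 1: L[0][0] = √(9) = 3.
  L[1][0] = (9) / L[0][0] = 3.
Step 2: L[1][1] = √(4) = 2.

L[1][1] = 2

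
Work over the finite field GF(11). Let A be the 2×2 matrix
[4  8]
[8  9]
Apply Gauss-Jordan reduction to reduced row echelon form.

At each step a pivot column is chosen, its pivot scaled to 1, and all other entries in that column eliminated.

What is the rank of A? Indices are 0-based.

step 1: normalize row 0 (÷4) = (1, 2)
  row 1: subtract 8×row0 = (0, 4)
step 2: normalize row 1 (÷4) = (0, 1)
  row 0: subtract 2×row1 = (1, 0)

rank = 2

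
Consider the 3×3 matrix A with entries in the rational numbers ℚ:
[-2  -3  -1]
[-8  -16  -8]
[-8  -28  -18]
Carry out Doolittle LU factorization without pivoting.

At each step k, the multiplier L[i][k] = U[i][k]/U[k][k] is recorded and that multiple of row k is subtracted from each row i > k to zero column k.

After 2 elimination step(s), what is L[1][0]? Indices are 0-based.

L[1][0] = 4

Step 1: pivot at (0,0) is -2.
  row1 ← row1 − (4)·row0  ⇒  L[1][0]=4, U row1=(0, -4, -4)
  row2 ← row2 − (4)·row0  ⇒  L[2][0]=4, U row2=(0, -16, -14)
Step 2: pivot at (1,1) is -4.
  row2 ← row2 − (4)·row1  ⇒  L[2][1]=4, U row2=(0, 0, 2)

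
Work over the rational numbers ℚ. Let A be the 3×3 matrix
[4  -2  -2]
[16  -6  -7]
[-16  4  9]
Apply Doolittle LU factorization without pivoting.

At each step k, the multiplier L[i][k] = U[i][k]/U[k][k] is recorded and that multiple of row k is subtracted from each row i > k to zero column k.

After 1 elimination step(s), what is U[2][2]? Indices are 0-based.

[col 0] pivot 4
  R1 -= 4*R0 → (0, 2, 1)  (L[1][0] := 4)
  R2 -= -4*R0 → (0, -4, 1)  (L[2][0] := -4)

U[2][2] = 1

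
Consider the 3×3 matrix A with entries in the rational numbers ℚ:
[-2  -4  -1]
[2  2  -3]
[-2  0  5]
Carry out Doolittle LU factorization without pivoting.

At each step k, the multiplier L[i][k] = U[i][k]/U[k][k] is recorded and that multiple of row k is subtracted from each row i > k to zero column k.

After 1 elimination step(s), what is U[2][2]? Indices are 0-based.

U[2][2] = 6

k=0: U[0][0]=-2
  eliminate (1,0): mult=-1, new row 1: (0, -2, -4); set L[1][0]=-1
  eliminate (2,0): mult=1, new row 2: (0, 4, 6); set L[2][0]=1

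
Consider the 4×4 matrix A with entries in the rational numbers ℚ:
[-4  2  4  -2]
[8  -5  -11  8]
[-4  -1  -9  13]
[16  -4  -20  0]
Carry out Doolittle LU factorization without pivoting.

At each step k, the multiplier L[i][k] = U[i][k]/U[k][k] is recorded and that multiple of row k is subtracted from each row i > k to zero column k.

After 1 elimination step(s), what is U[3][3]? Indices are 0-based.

U[3][3] = -8

[col 0] pivot -4
  R1 -= -2*R0 → (0, -1, -3, 4)  (L[1][0] := -2)
  R2 -= 1*R0 → (0, -3, -13, 15)  (L[2][0] := 1)
  R3 -= -4*R0 → (0, 4, -4, -8)  (L[3][0] := -4)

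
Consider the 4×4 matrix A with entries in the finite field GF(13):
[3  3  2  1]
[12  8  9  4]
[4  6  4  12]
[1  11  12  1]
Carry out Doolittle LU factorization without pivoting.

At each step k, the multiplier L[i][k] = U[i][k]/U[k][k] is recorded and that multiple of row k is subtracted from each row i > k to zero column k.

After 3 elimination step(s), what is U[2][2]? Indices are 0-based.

U[2][2] = 4

Step 1: pivot at (0,0) is 3.
  row1 ← row1 − (4)·row0  ⇒  L[1][0]=4, U row1=(0, 9, 1, 0)
  row2 ← row2 − (10)·row0  ⇒  L[2][0]=10, U row2=(0, 2, 10, 2)
  row3 ← row3 − (9)·row0  ⇒  L[3][0]=9, U row3=(0, 10, 7, 5)
Step 2: pivot at (1,1) is 9.
  row2 ← row2 − (6)·row1  ⇒  L[2][1]=6, U row2=(0, 0, 4, 2)
  row3 ← row3 − (4)·row1  ⇒  L[3][1]=4, U row3=(0, 0, 3, 5)
Step 3: pivot at (2,2) is 4.
  row3 ← row3 − (4)·row2  ⇒  L[3][2]=4, U row3=(0, 0, 0, 10)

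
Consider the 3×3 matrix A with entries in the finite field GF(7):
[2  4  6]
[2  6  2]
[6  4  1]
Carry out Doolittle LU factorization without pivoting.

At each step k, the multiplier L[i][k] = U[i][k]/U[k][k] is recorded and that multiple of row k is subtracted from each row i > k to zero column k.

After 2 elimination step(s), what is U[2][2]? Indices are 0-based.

Step 1: pivot at (0,0) is 2.
  row1 ← row1 − (1)·row0  ⇒  L[1][0]=1, U row1=(0, 2, 3)
  row2 ← row2 − (3)·row0  ⇒  L[2][0]=3, U row2=(0, 6, 4)
Step 2: pivot at (1,1) is 2.
  row2 ← row2 − (3)·row1  ⇒  L[2][1]=3, U row2=(0, 0, 2)

U[2][2] = 2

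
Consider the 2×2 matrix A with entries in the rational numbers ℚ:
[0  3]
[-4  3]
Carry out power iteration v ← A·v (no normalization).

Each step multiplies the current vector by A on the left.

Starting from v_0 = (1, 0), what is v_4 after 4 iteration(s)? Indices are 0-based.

v_0 = (1, 0).
v_1 = A·v_0 = (0, -4).
v_2 = A·v_1 = (-12, -12).
v_3 = A·v_2 = (-36, 12).
v_4 = A·v_3 = (36, 180).

v_4 = (36, 180)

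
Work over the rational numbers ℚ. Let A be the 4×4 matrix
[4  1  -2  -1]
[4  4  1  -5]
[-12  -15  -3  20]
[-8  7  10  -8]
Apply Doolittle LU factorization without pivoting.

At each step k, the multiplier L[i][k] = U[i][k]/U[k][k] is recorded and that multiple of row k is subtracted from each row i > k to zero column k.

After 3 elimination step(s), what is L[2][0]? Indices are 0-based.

k=0: U[0][0]=4
  eliminate (1,0): mult=1, new row 1: (0, 3, 3, -4); set L[1][0]=1
  eliminate (2,0): mult=-3, new row 2: (0, -12, -9, 17); set L[2][0]=-3
  eliminate (3,0): mult=-2, new row 3: (0, 9, 6, -10); set L[3][0]=-2
k=1: U[1][1]=3
  eliminate (2,1): mult=-4, new row 2: (0, 0, 3, 1); set L[2][1]=-4
  eliminate (3,1): mult=3, new row 3: (0, 0, -3, 2); set L[3][1]=3
k=2: U[2][2]=3
  eliminate (3,2): mult=-1, new row 3: (0, 0, 0, 3); set L[3][2]=-1

L[2][0] = -3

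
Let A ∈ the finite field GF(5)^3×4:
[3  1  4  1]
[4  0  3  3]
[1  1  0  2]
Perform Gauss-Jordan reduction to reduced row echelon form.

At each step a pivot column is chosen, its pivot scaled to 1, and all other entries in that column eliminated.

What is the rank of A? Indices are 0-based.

rank = 2

pivot(0,0)=3: scale R0 → (1, 2, 3, 2)
  clear (1,0): R1 −= (4)R0 → (0, 2, 1, 0)
  clear (2,0): R2 −= (1)R0 → (0, 4, 2, 0)
pivot(1,1)=2: scale R1 → (0, 1, 3, 0)
  clear (0,1): R0 −= (2)R1 → (1, 0, 2, 2)
  clear (2,1): R2 −= (4)R1 → (0, 0, 0, 0)
col 2: no nonzero at/below row 2; advance.
col 3: no nonzero at/below row 2; advance.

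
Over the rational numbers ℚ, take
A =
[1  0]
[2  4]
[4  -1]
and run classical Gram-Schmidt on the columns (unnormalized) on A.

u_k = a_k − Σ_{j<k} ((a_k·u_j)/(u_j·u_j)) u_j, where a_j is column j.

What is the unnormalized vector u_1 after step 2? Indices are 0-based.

u_1 = (-4/21, 76/21, -37/21)

Step 1: u_0 = a_0 = (1, 2, 4).
Step 2: u_1 = a_1 − (4/21)·u_0 = (-4/21, 76/21, -37/21).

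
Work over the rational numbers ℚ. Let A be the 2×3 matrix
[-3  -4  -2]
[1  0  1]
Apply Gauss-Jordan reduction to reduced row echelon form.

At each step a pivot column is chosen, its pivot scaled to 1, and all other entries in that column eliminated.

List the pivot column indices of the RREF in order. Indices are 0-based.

pivot columns: 0, 1

step 1: normalize row 0 (÷-3) = (1, 4/3, 2/3)
  row 1: subtract 1×row0 = (0, -4/3, 1/3)
step 2: normalize row 1 (÷-4/3) = (0, 1, -1/4)
  row 0: subtract 4/3×row1 = (1, 0, 1)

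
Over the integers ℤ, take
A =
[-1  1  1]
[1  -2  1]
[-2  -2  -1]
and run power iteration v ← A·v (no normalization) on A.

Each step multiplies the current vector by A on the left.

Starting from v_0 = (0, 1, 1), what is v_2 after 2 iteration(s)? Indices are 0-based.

v_2 = (-6, 1, 1)

v_0 = (0, 1, 1).
v_1 = A·v_0 = (2, -1, -3).
v_2 = A·v_1 = (-6, 1, 1).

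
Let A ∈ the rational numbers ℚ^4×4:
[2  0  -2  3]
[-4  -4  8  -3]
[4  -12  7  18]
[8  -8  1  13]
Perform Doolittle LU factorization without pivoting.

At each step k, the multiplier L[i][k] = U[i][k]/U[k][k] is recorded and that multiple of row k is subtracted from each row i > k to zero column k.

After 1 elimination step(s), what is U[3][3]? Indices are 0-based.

U[3][3] = 1

k=0: U[0][0]=2
  eliminate (1,0): mult=-2, new row 1: (0, -4, 4, 3); set L[1][0]=-2
  eliminate (2,0): mult=2, new row 2: (0, -12, 11, 12); set L[2][0]=2
  eliminate (3,0): mult=4, new row 3: (0, -8, 9, 1); set L[3][0]=4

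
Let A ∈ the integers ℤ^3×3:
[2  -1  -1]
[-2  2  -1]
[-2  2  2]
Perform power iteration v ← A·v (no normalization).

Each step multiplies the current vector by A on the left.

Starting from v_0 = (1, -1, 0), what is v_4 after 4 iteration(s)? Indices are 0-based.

v_0 = (1, -1, 0).
v_1 = A·v_0 = (3, -4, -4).
v_2 = A·v_1 = (14, -10, -22).
v_3 = A·v_2 = (60, -26, -92).
v_4 = A·v_3 = (238, -80, -356).

v_4 = (238, -80, -356)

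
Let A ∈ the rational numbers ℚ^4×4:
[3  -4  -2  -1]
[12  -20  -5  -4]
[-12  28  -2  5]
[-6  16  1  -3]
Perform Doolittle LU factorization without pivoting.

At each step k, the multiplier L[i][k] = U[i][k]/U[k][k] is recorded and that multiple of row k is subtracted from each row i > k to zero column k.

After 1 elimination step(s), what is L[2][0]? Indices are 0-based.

k=0: U[0][0]=3
  eliminate (1,0): mult=4, new row 1: (0, -4, 3, 0); set L[1][0]=4
  eliminate (2,0): mult=-4, new row 2: (0, 12, -10, 1); set L[2][0]=-4
  eliminate (3,0): mult=-2, new row 3: (0, 8, -3, -5); set L[3][0]=-2

L[2][0] = -4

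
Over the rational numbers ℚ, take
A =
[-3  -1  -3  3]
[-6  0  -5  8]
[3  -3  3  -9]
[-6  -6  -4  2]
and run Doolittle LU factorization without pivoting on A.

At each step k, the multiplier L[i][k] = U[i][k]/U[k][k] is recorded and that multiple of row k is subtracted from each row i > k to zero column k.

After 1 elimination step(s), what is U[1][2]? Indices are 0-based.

k=0: U[0][0]=-3
  eliminate (1,0): mult=2, new row 1: (0, 2, 1, 2); set L[1][0]=2
  eliminate (2,0): mult=-1, new row 2: (0, -4, 0, -6); set L[2][0]=-1
  eliminate (3,0): mult=2, new row 3: (0, -4, 2, -4); set L[3][0]=2

U[1][2] = 1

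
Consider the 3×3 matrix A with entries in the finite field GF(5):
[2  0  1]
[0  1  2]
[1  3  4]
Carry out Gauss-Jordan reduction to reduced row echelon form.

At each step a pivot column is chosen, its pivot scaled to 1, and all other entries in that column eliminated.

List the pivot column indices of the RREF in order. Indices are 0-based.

pivot columns: 0, 1

pivot(0,0)=2: scale R0 → (1, 0, 3)
  clear (2,0): R2 −= (1)R0 → (0, 3, 1)
pivot(1,1)=1: scale R1 → (0, 1, 2)
  clear (2,1): R2 −= (3)R1 → (0, 0, 0)
col 2: no nonzero at/below row 2; advance.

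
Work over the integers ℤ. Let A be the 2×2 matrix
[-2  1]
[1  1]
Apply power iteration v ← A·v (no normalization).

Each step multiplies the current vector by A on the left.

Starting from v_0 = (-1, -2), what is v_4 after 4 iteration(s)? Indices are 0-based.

v_0 = (-1, -2).
v_1 = A·v_0 = (0, -3).
v_2 = A·v_1 = (-3, -3).
v_3 = A·v_2 = (3, -6).
v_4 = A·v_3 = (-12, -3).

v_4 = (-12, -3)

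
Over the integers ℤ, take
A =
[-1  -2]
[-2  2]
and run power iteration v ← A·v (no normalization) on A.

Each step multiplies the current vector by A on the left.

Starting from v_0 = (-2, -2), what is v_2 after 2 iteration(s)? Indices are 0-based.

v_2 = (-6, -12)

v_0 = (-2, -2).
v_1 = A·v_0 = (6, 0).
v_2 = A·v_1 = (-6, -12).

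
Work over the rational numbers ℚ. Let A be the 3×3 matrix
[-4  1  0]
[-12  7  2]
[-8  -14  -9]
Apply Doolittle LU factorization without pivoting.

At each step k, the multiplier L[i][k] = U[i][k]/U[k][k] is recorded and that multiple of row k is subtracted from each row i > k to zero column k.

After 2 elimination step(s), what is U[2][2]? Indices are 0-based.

U[2][2] = -1

Step 1: pivot at (0,0) is -4.
  row1 ← row1 − (3)·row0  ⇒  L[1][0]=3, U row1=(0, 4, 2)
  row2 ← row2 − (2)·row0  ⇒  L[2][0]=2, U row2=(0, -16, -9)
Step 2: pivot at (1,1) is 4.
  row2 ← row2 − (-4)·row1  ⇒  L[2][1]=-4, U row2=(0, 0, -1)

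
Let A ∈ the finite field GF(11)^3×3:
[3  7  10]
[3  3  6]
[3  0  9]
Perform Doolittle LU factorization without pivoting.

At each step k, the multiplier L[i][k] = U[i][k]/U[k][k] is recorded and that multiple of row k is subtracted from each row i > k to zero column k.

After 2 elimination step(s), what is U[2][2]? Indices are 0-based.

[col 0] pivot 3
  R1 -= 1*R0 → (0, 7, 7)  (L[1][0] := 1)
  R2 -= 1*R0 → (0, 4, 10)  (L[2][0] := 1)
[col 1] pivot 7
  R2 -= 10*R1 → (0, 0, 6)  (L[2][1] := 10)

U[2][2] = 6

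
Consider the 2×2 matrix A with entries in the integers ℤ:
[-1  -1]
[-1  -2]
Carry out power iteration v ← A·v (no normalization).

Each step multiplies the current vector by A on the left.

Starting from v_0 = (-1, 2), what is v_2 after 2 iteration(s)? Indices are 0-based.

v_0 = (-1, 2).
v_1 = A·v_0 = (-1, -3).
v_2 = A·v_1 = (4, 7).

v_2 = (4, 7)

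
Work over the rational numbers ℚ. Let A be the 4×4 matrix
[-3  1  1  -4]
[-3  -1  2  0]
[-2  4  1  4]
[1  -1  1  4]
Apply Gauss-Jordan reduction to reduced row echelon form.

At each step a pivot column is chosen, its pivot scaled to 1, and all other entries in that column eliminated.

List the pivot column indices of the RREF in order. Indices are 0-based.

pivot(0,0)=-3: scale R0 → (1, -1/3, -1/3, 4/3)
  clear (1,0): R1 −= (-3)R0 → (0, -2, 1, 4)
  clear (2,0): R2 −= (-2)R0 → (0, 10/3, 1/3, 20/3)
  clear (3,0): R3 −= (1)R0 → (0, -2/3, 4/3, 8/3)
pivot(1,1)=-2: scale R1 → (0, 1, -1/2, -2)
  clear (0,1): R0 −= (-1/3)R1 → (1, 0, -1/2, 2/3)
  clear (2,1): R2 −= (10/3)R1 → (0, 0, 2, 40/3)
  clear (3,1): R3 −= (-2/3)R1 → (0, 0, 1, 4/3)
pivot(2,2)=2: scale R2 → (0, 0, 1, 20/3)
  clear (0,2): R0 −= (-1/2)R2 → (1, 0, 0, 4)
  clear (1,2): R1 −= (-1/2)R2 → (0, 1, 0, 4/3)
  clear (3,2): R3 −= (1)R2 → (0, 0, 0, -16/3)
pivot(3,3)=-16/3: scale R3 → (0, 0, 0, 1)
  clear (0,3): R0 −= (4)R3 → (1, 0, 0, 0)
  clear (1,3): R1 −= (4/3)R3 → (0, 1, 0, 0)
  clear (2,3): R2 −= (20/3)R3 → (0, 0, 1, 0)

pivot columns: 0, 1, 2, 3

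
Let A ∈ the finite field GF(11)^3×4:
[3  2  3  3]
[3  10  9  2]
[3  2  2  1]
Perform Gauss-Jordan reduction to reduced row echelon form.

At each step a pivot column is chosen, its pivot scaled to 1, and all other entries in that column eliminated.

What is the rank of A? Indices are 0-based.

step 1: normalize row 0 (÷3) = (1, 8, 1, 1)
  row 1: subtract 3×row0 = (0, 8, 6, 10)
  row 2: subtract 3×row0 = (0, 0, 10, 9)
step 2: normalize row 1 (÷8) = (0, 1, 9, 4)
  row 0: subtract 8×row1 = (1, 0, 6, 2)
step 3: normalize row 2 (÷10) = (0, 0, 1, 2)
  row 0: subtract 6×row2 = (1, 0, 0, 1)
  row 1: subtract 9×row2 = (0, 1, 0, 8)

rank = 3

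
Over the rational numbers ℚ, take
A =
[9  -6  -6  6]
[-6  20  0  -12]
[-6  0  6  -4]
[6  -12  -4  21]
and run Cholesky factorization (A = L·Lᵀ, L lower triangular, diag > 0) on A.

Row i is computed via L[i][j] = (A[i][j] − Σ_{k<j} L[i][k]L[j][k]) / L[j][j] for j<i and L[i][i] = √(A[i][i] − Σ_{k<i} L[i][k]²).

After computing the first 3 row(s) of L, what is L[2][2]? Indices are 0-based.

L[2][2] = 1

Step 1: L[0][0] = √(9) = 3.
  L[1][0] = (-6) / L[0][0] = -2.
Step 2: L[1][1] = √(16) = 4.
  L[2][0] = (-6) / L[0][0] = -2.
  L[2][1] = (-4) / L[1][1] = -1.
Step 3: L[2][2] = √(1) = 1.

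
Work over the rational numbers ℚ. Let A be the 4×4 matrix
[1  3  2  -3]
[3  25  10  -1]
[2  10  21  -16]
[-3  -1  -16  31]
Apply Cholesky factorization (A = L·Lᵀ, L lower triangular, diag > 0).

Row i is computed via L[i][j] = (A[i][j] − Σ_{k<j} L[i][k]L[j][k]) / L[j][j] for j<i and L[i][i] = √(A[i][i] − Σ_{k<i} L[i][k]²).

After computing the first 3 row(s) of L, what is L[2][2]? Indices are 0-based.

L[2][2] = 4

Step 1: L[0][0] = √(1) = 1.
  L[1][0] = (3) / L[0][0] = 3.
Step 2: L[1][1] = √(16) = 4.
  L[2][0] = (2) / L[0][0] = 2.
  L[2][1] = (4) / L[1][1] = 1.
Step 3: L[2][2] = √(16) = 4.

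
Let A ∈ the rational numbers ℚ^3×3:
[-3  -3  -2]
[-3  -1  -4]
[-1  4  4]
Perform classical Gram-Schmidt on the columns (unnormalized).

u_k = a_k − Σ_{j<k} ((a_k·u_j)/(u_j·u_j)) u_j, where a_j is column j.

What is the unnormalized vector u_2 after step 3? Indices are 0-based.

Step 1: u_0 = a_0 = (-3, -3, -1).
Step 2: u_1 = a_1 − (8/19)·u_0 = (-33/19, 5/19, 84/19).
Step 3: u_2 = a_2 − (14/19)·u_0 − (191/215)·u_1 = (377/215, -87/43, 174/215).

u_2 = (377/215, -87/43, 174/215)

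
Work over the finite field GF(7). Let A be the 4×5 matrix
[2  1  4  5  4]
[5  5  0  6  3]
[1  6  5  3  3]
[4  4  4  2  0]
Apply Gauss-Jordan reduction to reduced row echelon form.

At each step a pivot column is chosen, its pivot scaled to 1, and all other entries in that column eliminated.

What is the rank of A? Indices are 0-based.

[1] R0 /= 2  ⇒  (1, 4, 2, 6, 2)
     R1 -= 5·R0  ⇒  (0, 6, 4, 4, 0)
     R2 -= 1·R0  ⇒  (0, 2, 3, 4, 1)
     R3 -= 4·R0  ⇒  (0, 2, 3, 6, 6)
[2] R1 /= 6  ⇒  (0, 1, 3, 3, 0)
     R0 -= 4·R1  ⇒  (1, 0, 4, 1, 2)
     R2 -= 2·R1  ⇒  (0, 0, 4, 5, 1)
     R3 -= 2·R1  ⇒  (0, 0, 4, 0, 6)
[3] R2 /= 4  ⇒  (0, 0, 1, 3, 2)
     R0 -= 4·R2  ⇒  (1, 0, 0, 3, 1)
     R1 -= 3·R2  ⇒  (0, 1, 0, 1, 1)
     R3 -= 4·R2  ⇒  (0, 0, 0, 2, 5)
[4] R3 /= 2  ⇒  (0, 0, 0, 1, 6)
     R0 -= 3·R3  ⇒  (1, 0, 0, 0, 4)
     R1 -= 1·R3  ⇒  (0, 1, 0, 0, 2)
     R2 -= 3·R3  ⇒  (0, 0, 1, 0, 5)

rank = 4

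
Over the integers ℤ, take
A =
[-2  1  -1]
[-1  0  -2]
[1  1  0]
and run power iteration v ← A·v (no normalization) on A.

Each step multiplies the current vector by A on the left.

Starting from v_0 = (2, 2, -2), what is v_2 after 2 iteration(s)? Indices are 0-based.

v_0 = (2, 2, -2).
v_1 = A·v_0 = (0, 2, 4).
v_2 = A·v_1 = (-2, -8, 2).

v_2 = (-2, -8, 2)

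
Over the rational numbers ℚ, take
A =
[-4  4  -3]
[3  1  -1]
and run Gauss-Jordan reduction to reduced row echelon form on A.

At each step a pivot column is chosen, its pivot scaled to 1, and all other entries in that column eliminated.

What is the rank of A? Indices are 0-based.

rank = 2

pivot(0,0)=-4: scale R0 → (1, -1, 3/4)
  clear (1,0): R1 −= (3)R0 → (0, 4, -13/4)
pivot(1,1)=4: scale R1 → (0, 1, -13/16)
  clear (0,1): R0 −= (-1)R1 → (1, 0, -1/16)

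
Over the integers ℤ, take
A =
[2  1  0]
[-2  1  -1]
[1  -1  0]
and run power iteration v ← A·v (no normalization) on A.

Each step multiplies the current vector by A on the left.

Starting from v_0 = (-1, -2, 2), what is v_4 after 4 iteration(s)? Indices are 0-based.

v_0 = (-1, -2, 2).
v_1 = A·v_0 = (-4, -2, 1).
v_2 = A·v_1 = (-10, 5, -2).
v_3 = A·v_2 = (-15, 27, -15).
v_4 = A·v_3 = (-3, 72, -42).

v_4 = (-3, 72, -42)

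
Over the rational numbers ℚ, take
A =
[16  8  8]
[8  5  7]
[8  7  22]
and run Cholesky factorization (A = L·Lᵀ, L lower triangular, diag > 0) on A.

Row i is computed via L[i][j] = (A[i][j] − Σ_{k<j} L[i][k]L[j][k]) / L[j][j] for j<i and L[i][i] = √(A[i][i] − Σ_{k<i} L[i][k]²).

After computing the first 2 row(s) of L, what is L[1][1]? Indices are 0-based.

Step 1: L[0][0] = √(16) = 4.
  L[1][0] = (8) / L[0][0] = 2.
Step 2: L[1][1] = √(1) = 1.

L[1][1] = 1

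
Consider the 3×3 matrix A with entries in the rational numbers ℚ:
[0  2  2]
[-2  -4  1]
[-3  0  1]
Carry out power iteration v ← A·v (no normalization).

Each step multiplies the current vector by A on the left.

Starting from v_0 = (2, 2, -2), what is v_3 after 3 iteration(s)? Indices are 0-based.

v_3 = (80, -112, 124)

v_0 = (2, 2, -2).
v_1 = A·v_0 = (0, -14, -8).
v_2 = A·v_1 = (-44, 48, -8).
v_3 = A·v_2 = (80, -112, 124).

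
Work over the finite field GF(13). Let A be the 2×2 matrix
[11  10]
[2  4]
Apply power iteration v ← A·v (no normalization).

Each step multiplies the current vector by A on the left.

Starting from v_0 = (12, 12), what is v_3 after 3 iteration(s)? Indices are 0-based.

v_3 = (0, 12)

v_0 = (12, 12).
v_1 = A·v_0 = (5, 7).
v_2 = A·v_1 = (8, 12).
v_3 = A·v_2 = (0, 12).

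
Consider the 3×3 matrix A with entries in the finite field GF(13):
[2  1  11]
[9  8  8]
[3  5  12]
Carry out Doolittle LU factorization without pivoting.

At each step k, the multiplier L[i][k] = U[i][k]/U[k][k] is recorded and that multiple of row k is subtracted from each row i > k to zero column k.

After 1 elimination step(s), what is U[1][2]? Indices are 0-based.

U[1][2] = 4

k=0: U[0][0]=2
  eliminate (1,0): mult=11, new row 1: (0, 10, 4); set L[1][0]=11
  eliminate (2,0): mult=8, new row 2: (0, 10, 2); set L[2][0]=8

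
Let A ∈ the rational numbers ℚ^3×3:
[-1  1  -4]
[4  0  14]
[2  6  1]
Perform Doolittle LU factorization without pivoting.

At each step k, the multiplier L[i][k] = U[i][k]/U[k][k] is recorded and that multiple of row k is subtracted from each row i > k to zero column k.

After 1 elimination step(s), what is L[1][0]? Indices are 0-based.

k=0: U[0][0]=-1
  eliminate (1,0): mult=-4, new row 1: (0, 4, -2); set L[1][0]=-4
  eliminate (2,0): mult=-2, new row 2: (0, 8, -7); set L[2][0]=-2

L[1][0] = -4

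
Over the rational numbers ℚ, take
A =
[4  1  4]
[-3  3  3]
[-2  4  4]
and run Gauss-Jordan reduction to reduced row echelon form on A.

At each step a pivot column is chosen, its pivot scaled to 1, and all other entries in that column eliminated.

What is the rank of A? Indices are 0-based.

step 1: normalize row 0 (÷4) = (1, 1/4, 1)
  row 1: subtract -3×row0 = (0, 15/4, 6)
  row 2: subtract -2×row0 = (0, 9/2, 6)
step 2: normalize row 1 (÷15/4) = (0, 1, 8/5)
  row 0: subtract 1/4×row1 = (1, 0, 3/5)
  row 2: subtract 9/2×row1 = (0, 0, -6/5)
step 3: normalize row 2 (÷-6/5) = (0, 0, 1)
  row 0: subtract 3/5×row2 = (1, 0, 0)
  row 1: subtract 8/5×row2 = (0, 1, 0)

rank = 3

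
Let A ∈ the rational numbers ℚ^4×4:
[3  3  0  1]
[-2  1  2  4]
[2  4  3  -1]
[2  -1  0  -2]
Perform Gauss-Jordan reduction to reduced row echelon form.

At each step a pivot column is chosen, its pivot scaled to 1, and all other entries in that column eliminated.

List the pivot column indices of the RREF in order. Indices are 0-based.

pivot columns: 0, 1, 2, 3

pivot(0,0)=3: scale R0 → (1, 1, 0, 1/3)
  clear (1,0): R1 −= (-2)R0 → (0, 3, 2, 14/3)
  clear (2,0): R2 −= (2)R0 → (0, 2, 3, -5/3)
  clear (3,0): R3 −= (2)R0 → (0, -3, 0, -8/3)
pivot(1,1)=3: scale R1 → (0, 1, 2/3, 14/9)
  clear (0,1): R0 −= (1)R1 → (1, 0, -2/3, -11/9)
  clear (2,1): R2 −= (2)R1 → (0, 0, 5/3, -43/9)
  clear (3,1): R3 −= (-3)R1 → (0, 0, 2, 2)
pivot(2,2)=5/3: scale R2 → (0, 0, 1, -43/15)
  clear (0,2): R0 −= (-2/3)R2 → (1, 0, 0, -47/15)
  clear (1,2): R1 −= (2/3)R2 → (0, 1, 0, 52/15)
  clear (3,2): R3 −= (2)R2 → (0, 0, 0, 116/15)
pivot(3,3)=116/15: scale R3 → (0, 0, 0, 1)
  clear (0,3): R0 −= (-47/15)R3 → (1, 0, 0, 0)
  clear (1,3): R1 −= (52/15)R3 → (0, 1, 0, 0)
  clear (2,3): R2 −= (-43/15)R3 → (0, 0, 1, 0)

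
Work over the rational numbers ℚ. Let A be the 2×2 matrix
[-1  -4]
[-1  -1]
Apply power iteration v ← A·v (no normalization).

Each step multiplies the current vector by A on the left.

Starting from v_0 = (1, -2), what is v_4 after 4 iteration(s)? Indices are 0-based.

v_4 = (-119, -62)

v_0 = (1, -2).
v_1 = A·v_0 = (7, 1).
v_2 = A·v_1 = (-11, -8).
v_3 = A·v_2 = (43, 19).
v_4 = A·v_3 = (-119, -62).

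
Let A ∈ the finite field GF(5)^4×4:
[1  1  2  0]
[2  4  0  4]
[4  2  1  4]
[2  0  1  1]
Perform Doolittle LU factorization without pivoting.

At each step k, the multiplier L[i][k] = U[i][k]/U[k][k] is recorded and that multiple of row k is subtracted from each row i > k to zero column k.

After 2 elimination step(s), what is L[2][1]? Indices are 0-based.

k=0: U[0][0]=1
  eliminate (1,0): mult=2, new row 1: (0, 2, 1, 4); set L[1][0]=2
  eliminate (2,0): mult=4, new row 2: (0, 3, 3, 4); set L[2][0]=4
  eliminate (3,0): mult=2, new row 3: (0, 3, 2, 1); set L[3][0]=2
k=1: U[1][1]=2
  eliminate (2,1): mult=4, new row 2: (0, 0, 4, 3); set L[2][1]=4
  eliminate (3,1): mult=4, new row 3: (0, 0, 3, 0); set L[3][1]=4

L[2][1] = 4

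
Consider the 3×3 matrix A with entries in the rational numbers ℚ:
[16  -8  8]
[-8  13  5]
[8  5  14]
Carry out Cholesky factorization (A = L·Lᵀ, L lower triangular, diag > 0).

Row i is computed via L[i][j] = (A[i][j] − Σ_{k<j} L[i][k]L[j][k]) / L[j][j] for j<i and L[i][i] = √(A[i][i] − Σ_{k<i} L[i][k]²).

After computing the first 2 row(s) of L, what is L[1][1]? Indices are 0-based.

L[1][1] = 3

Step 1: L[0][0] = √(16) = 4.
  L[1][0] = (-8) / L[0][0] = -2.
Step 2: L[1][1] = √(9) = 3.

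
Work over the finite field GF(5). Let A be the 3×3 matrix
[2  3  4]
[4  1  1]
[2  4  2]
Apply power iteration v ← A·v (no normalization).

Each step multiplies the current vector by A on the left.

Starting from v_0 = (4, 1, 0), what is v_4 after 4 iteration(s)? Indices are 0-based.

v_4 = (0, 1, 2)

v_0 = (4, 1, 0).
v_1 = A·v_0 = (1, 2, 2).
v_2 = A·v_1 = (1, 3, 4).
v_3 = A·v_2 = (2, 1, 2).
v_4 = A·v_3 = (0, 1, 2).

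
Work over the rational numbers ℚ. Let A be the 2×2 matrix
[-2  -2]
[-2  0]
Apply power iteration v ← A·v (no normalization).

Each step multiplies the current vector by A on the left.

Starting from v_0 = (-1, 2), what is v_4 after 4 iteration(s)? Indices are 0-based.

v_4 = (16, 16)

v_0 = (-1, 2).
v_1 = A·v_0 = (-2, 2).
v_2 = A·v_1 = (0, 4).
v_3 = A·v_2 = (-8, 0).
v_4 = A·v_3 = (16, 16).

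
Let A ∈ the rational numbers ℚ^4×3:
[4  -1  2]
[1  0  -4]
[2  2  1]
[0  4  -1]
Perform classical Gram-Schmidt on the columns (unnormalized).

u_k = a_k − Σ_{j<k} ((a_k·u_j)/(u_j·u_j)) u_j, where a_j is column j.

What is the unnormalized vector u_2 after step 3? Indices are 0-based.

u_2 = (2/3, -30/7, 17/21, -5/21)

Step 1: u_0 = a_0 = (4, 1, 2, 0).
Step 2: u_1 = a_1 − (0)·u_0 = (-1, 0, 2, 4).
Step 3: u_2 = a_2 − (2/7)·u_0 − (-4/21)·u_1 = (2/3, -30/7, 17/21, -5/21).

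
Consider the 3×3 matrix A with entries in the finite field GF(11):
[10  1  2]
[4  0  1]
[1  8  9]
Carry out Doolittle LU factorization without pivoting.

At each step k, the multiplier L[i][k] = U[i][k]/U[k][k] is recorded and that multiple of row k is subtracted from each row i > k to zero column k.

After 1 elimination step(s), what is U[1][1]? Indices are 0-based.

k=0: U[0][0]=10
  eliminate (1,0): mult=7, new row 1: (0, 4, 9); set L[1][0]=7
  eliminate (2,0): mult=10, new row 2: (0, 9, 0); set L[2][0]=10

U[1][1] = 4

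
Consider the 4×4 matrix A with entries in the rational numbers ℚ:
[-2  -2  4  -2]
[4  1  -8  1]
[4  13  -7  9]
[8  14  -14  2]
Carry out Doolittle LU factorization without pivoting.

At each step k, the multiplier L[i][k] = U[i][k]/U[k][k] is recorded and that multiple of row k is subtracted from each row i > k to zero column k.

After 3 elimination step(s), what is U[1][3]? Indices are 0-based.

U[1][3] = -3

[col 0] pivot -2
  R1 -= -2*R0 → (0, -3, 0, -3)  (L[1][0] := -2)
  R2 -= -2*R0 → (0, 9, 1, 5)  (L[2][0] := -2)
  R3 -= -4*R0 → (0, 6, 2, -6)  (L[3][0] := -4)
[col 1] pivot -3
  R2 -= -3*R1 → (0, 0, 1, -4)  (L[2][1] := -3)
  R3 -= -2*R1 → (0, 0, 2, -12)  (L[3][1] := -2)
[col 2] pivot 1
  R3 -= 2*R2 → (0, 0, 0, -4)  (L[3][2] := 2)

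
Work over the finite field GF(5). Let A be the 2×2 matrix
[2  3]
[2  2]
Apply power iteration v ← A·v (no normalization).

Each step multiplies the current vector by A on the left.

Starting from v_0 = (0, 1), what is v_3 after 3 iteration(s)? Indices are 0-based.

v_3 = (4, 4)

v_0 = (0, 1).
v_1 = A·v_0 = (3, 2).
v_2 = A·v_1 = (2, 0).
v_3 = A·v_2 = (4, 4).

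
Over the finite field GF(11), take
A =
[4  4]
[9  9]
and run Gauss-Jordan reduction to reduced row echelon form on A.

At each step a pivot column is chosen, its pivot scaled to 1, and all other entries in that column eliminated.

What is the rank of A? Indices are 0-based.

rank = 1

pivot(0,0)=4: scale R0 → (1, 1)
  clear (1,0): R1 −= (9)R0 → (0, 0)
col 1: no nonzero at/below row 1; advance.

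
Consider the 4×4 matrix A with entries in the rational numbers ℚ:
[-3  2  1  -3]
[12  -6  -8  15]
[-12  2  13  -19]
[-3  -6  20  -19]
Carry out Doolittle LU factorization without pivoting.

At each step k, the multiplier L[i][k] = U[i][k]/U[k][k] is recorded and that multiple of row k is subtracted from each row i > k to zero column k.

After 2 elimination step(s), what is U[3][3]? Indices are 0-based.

U[3][3] = -4

[col 0] pivot -3
  R1 -= -4*R0 → (0, 2, -4, 3)  (L[1][0] := -4)
  R2 -= 4*R0 → (0, -6, 9, -7)  (L[2][0] := 4)
  R3 -= 1*R0 → (0, -8, 19, -16)  (L[3][0] := 1)
[col 1] pivot 2
  R2 -= -3*R1 → (0, 0, -3, 2)  (L[2][1] := -3)
  R3 -= -4*R1 → (0, 0, 3, -4)  (L[3][1] := -4)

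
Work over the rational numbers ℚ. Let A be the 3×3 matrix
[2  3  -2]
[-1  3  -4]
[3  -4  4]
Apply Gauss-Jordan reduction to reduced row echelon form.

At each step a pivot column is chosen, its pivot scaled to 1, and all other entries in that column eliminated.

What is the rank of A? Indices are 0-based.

pivot(0,0)=2: scale R0 → (1, 3/2, -1)
  clear (1,0): R1 −= (-1)R0 → (0, 9/2, -5)
  clear (2,0): R2 −= (3)R0 → (0, -17/2, 7)
pivot(1,1)=9/2: scale R1 → (0, 1, -10/9)
  clear (0,1): R0 −= (3/2)R1 → (1, 0, 2/3)
  clear (2,1): R2 −= (-17/2)R1 → (0, 0, -22/9)
pivot(2,2)=-22/9: scale R2 → (0, 0, 1)
  clear (0,2): R0 −= (2/3)R2 → (1, 0, 0)
  clear (1,2): R1 −= (-10/9)R2 → (0, 1, 0)

rank = 3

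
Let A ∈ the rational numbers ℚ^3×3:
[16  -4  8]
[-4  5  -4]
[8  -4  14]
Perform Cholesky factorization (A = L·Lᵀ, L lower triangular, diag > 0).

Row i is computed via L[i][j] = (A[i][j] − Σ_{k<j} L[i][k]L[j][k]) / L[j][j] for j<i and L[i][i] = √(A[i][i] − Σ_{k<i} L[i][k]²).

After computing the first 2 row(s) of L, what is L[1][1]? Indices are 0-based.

Step 1: L[0][0] = √(16) = 4.
  L[1][0] = (-4) / L[0][0] = -1.
Step 2: L[1][1] = √(4) = 2.

L[1][1] = 2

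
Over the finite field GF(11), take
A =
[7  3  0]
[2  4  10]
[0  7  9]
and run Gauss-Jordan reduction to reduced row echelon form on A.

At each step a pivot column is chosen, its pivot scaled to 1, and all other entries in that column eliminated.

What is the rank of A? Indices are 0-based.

rank = 3

step 1: normalize row 0 (÷7) = (1, 2, 0)
  row 1: subtract 2×row0 = (0, 0, 10)
step 2: exchange rows 1,2
step 2: normalize row 1 (÷7) = (0, 1, 6)
  row 0: subtract 2×row1 = (1, 0, 10)
step 3: normalize row 2 (÷10) = (0, 0, 1)
  row 0: subtract 10×row2 = (1, 0, 0)
  row 1: subtract 6×row2 = (0, 1, 0)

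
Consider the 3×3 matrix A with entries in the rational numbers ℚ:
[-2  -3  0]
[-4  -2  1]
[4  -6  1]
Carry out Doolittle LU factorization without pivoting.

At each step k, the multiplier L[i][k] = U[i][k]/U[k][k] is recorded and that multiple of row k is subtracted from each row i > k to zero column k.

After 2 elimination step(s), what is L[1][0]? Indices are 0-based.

L[1][0] = 2

[col 0] pivot -2
  R1 -= 2*R0 → (0, 4, 1)  (L[1][0] := 2)
  R2 -= -2*R0 → (0, -12, 1)  (L[2][0] := -2)
[col 1] pivot 4
  R2 -= -3*R1 → (0, 0, 4)  (L[2][1] := -3)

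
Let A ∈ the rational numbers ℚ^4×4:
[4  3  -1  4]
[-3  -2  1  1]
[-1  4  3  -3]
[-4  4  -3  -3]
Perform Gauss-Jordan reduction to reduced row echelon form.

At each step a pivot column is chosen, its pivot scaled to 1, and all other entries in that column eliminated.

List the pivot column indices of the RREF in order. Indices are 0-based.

pivot columns: 0, 1, 2, 3

[1] R0 /= 4  ⇒  (1, 3/4, -1/4, 1)
     R1 -= -3·R0  ⇒  (0, 1/4, 1/4, 4)
     R2 -= -1·R0  ⇒  (0, 19/4, 11/4, -2)
     R3 -= -4·R0  ⇒  (0, 7, -4, 1)
[2] R1 /= 1/4  ⇒  (0, 1, 1, 16)
     R0 -= 3/4·R1  ⇒  (1, 0, -1, -11)
     R2 -= 19/4·R1  ⇒  (0, 0, -2, -78)
     R3 -= 7·R1  ⇒  (0, 0, -11, -111)
[3] R2 /= -2  ⇒  (0, 0, 1, 39)
     R0 -= -1·R2  ⇒  (1, 0, 0, 28)
     R1 -= 1·R2  ⇒  (0, 1, 0, -23)
     R3 -= -11·R2  ⇒  (0, 0, 0, 318)
[4] R3 /= 318  ⇒  (0, 0, 0, 1)
     R0 -= 28·R3  ⇒  (1, 0, 0, 0)
     R1 -= -23·R3  ⇒  (0, 1, 0, 0)
     R2 -= 39·R3  ⇒  (0, 0, 1, 0)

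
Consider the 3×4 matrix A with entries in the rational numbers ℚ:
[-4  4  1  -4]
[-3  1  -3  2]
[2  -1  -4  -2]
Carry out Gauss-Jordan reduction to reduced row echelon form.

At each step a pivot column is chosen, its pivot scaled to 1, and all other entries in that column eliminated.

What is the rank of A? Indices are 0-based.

[1] R0 /= -4  ⇒  (1, -1, -1/4, 1)
     R1 -= -3·R0  ⇒  (0, -2, -15/4, 5)
     R2 -= 2·R0  ⇒  (0, 1, -7/2, -4)
[2] R1 /= -2  ⇒  (0, 1, 15/8, -5/2)
     R0 -= -1·R1  ⇒  (1, 0, 13/8, -3/2)
     R2 -= 1·R1  ⇒  (0, 0, -43/8, -3/2)
[3] R2 /= -43/8  ⇒  (0, 0, 1, 12/43)
     R0 -= 13/8·R2  ⇒  (1, 0, 0, -84/43)
     R1 -= 15/8·R2  ⇒  (0, 1, 0, -130/43)

rank = 3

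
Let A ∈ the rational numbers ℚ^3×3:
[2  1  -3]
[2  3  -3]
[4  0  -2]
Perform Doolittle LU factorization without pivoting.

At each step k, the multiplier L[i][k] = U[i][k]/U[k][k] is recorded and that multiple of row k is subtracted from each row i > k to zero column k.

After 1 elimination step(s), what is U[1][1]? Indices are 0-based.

U[1][1] = 2

[col 0] pivot 2
  R1 -= 1*R0 → (0, 2, 0)  (L[1][0] := 1)
  R2 -= 2*R0 → (0, -2, 4)  (L[2][0] := 2)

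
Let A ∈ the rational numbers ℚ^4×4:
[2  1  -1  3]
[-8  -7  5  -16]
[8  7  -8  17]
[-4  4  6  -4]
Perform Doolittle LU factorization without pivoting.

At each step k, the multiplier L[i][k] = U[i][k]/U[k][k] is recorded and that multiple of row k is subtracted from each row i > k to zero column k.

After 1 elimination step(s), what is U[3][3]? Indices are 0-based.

U[3][3] = 2

Step 1: pivot at (0,0) is 2.
  row1 ← row1 − (-4)·row0  ⇒  L[1][0]=-4, U row1=(0, -3, 1, -4)
  row2 ← row2 − (4)·row0  ⇒  L[2][0]=4, U row2=(0, 3, -4, 5)
  row3 ← row3 − (-2)·row0  ⇒  L[3][0]=-2, U row3=(0, 6, 4, 2)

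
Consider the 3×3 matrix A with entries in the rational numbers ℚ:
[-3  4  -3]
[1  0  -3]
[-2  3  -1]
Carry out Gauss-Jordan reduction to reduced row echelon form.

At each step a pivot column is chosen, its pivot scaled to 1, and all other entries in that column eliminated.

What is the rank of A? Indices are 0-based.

step 1: normalize row 0 (÷-3) = (1, -4/3, 1)
  row 1: subtract 1×row0 = (0, 4/3, -4)
  row 2: subtract -2×row0 = (0, 1/3, 1)
step 2: normalize row 1 (÷4/3) = (0, 1, -3)
  row 0: subtract -4/3×row1 = (1, 0, -3)
  row 2: subtract 1/3×row1 = (0, 0, 2)
step 3: normalize row 2 (÷2) = (0, 0, 1)
  row 0: subtract -3×row2 = (1, 0, 0)
  row 1: subtract -3×row2 = (0, 1, 0)

rank = 3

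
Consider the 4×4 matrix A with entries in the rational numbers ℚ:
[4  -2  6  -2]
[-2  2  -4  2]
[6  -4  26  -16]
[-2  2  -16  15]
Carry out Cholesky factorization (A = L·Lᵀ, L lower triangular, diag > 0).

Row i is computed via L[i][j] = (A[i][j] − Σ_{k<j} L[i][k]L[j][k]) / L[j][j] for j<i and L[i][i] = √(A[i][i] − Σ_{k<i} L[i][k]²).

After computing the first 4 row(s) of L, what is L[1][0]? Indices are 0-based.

L[1][0] = -1

Step 1: L[0][0] = √(4) = 2.
  L[1][0] = (-2) / L[0][0] = -1.
Step 2: L[1][1] = √(1) = 1.
  L[2][0] = (6) / L[0][0] = 3.
  L[2][1] = (-1) / L[1][1] = -1.
Step 3: L[2][2] = √(16) = 4.
  L[3][0] = (-2) / L[0][0] = -1.
  L[3][1] = (1) / L[1][1] = 1.
  L[3][2] = (-12) / L[2][2] = -3.
Step 4: L[3][3] = √(4) = 2.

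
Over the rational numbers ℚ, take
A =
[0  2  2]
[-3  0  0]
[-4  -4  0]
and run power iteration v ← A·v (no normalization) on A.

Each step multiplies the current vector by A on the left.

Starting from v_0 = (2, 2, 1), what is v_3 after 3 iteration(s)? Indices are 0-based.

v_3 = (-36, 132, 248)

v_0 = (2, 2, 1).
v_1 = A·v_0 = (6, -6, -16).
v_2 = A·v_1 = (-44, -18, 0).
v_3 = A·v_2 = (-36, 132, 248).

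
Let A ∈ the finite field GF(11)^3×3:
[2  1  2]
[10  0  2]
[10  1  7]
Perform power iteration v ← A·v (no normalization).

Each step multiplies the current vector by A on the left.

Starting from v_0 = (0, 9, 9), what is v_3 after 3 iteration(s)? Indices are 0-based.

v_3 = (10, 4, 0)

v_0 = (0, 9, 9).
v_1 = A·v_0 = (5, 7, 6).
v_2 = A·v_1 = (7, 7, 0).
v_3 = A·v_2 = (10, 4, 0).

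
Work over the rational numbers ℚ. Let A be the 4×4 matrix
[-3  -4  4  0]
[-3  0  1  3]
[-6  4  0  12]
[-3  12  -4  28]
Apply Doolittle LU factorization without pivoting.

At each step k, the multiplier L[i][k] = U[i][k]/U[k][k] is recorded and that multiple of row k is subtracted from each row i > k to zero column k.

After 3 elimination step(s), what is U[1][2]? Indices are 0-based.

[col 0] pivot -3
  R1 -= 1*R0 → (0, 4, -3, 3)  (L[1][0] := 1)
  R2 -= 2*R0 → (0, 12, -8, 12)  (L[2][0] := 2)
  R3 -= 1*R0 → (0, 16, -8, 28)  (L[3][0] := 1)
[col 1] pivot 4
  R2 -= 3*R1 → (0, 0, 1, 3)  (L[2][1] := 3)
  R3 -= 4*R1 → (0, 0, 4, 16)  (L[3][1] := 4)
[col 2] pivot 1
  R3 -= 4*R2 → (0, 0, 0, 4)  (L[3][2] := 4)

U[1][2] = -3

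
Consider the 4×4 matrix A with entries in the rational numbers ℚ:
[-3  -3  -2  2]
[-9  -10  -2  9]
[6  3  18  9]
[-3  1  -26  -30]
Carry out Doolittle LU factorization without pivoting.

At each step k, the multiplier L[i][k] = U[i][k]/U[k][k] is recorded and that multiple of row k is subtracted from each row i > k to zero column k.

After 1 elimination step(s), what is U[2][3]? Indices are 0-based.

U[2][3] = 13

k=0: U[0][0]=-3
  eliminate (1,0): mult=3, new row 1: (0, -1, 4, 3); set L[1][0]=3
  eliminate (2,0): mult=-2, new row 2: (0, -3, 14, 13); set L[2][0]=-2
  eliminate (3,0): mult=1, new row 3: (0, 4, -24, -32); set L[3][0]=1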